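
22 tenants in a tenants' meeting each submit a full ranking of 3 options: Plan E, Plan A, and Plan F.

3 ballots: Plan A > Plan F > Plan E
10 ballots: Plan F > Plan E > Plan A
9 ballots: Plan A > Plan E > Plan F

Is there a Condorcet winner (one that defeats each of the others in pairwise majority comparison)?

Yes

Head-to-head results (22 voters total):
Plan E vs Plan A: Plan A wins 12–10.
Plan E vs Plan F: Plan F wins 13–9.
Plan A vs Plan F: Plan A wins 12–10.
Plan A beats each rival — Plan E (12–10), Plan F (12–10) — so Plan A is the Condorcet winner.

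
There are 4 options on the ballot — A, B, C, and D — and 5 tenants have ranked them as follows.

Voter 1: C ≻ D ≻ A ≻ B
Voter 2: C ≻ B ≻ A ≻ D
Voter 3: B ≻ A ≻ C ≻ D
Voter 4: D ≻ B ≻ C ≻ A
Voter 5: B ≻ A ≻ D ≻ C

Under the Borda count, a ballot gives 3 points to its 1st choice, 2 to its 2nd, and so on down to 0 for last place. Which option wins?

B

Borda scores:
  A: 1 + 1 + 2 + 0 + 2 = 6
  B: 0 + 2 + 3 + 2 + 3 = 10
  C: 3 + 3 + 1 + 1 + 0 = 8
  D: 2 + 0 + 0 + 3 + 1 = 6
B has the highest total.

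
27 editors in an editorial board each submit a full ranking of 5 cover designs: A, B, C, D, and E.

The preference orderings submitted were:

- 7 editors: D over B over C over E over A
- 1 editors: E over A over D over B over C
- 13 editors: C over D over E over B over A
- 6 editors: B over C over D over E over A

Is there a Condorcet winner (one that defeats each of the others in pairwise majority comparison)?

Head-to-head results (27 voters total):
A vs B: B wins 26–1.
A vs C: C wins 26–1.
A vs D: D wins 26–1.
A vs E: E wins 27–0.
B vs C: B wins 14–13.
B vs D: D wins 21–6.
B vs E: E wins 14–13.
C vs D: C wins 19–8.
C vs E: C wins 26–1.
D vs E: D wins 26–1.
No candidate beats all others: B beats C beats D beats B, a majority cycle.

No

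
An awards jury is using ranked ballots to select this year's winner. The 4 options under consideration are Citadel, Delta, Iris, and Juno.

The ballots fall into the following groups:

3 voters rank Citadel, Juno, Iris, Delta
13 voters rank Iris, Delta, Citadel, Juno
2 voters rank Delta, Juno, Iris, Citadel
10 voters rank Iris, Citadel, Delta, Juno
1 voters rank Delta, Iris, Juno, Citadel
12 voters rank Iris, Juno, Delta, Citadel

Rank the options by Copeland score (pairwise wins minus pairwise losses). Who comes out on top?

Pairwise results:
  Citadel vs Delta: Delta wins 28–13.
  Citadel vs Iris: Iris wins 38–3.
  Citadel vs Juno: Citadel wins 26–15.
  Delta vs Iris: Iris wins 38–3.
  Delta vs Juno: Delta wins 26–15.
  Iris vs Juno: Iris wins 36–5.
Copeland scores (wins − losses):
  Citadel: 1 − 2 = -1
  Delta: 2 − 1 = 1
  Iris: 3 − 0 = 3
  Juno: 0 − 3 = -3
Iris has the best Copeland score.

Iris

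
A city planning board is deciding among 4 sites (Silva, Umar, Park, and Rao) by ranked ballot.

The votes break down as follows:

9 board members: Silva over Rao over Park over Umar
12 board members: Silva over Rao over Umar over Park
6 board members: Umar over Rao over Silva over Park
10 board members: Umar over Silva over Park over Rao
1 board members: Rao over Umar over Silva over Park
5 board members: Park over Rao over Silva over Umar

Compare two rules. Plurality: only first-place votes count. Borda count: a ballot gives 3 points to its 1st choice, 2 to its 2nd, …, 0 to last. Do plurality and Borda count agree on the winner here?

Plurality first-place counts: Silva 21, Umar 16, Park 5, Rao 1 → Silva.
Borda totals: Silva 95, Umar 62, Park 34, Rao 67 → Silva.
The two rules agree on Silva.

Yes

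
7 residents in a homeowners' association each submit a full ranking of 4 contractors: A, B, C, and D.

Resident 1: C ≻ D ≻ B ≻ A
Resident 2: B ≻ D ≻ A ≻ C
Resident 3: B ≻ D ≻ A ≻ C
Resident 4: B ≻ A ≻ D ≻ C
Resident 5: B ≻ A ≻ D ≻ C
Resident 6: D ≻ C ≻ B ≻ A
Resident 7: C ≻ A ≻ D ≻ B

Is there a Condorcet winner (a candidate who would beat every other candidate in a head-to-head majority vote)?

Yes

Head-to-head results (7 voters total):
A vs B: B wins 6–1.
A vs C: A wins 4–3.
A vs D: D wins 4–3.
B vs C: B wins 4–3.
B vs D: B wins 4–3.
C vs D: D wins 5–2.
B beats each rival — A (6–1), C (4–3), D (4–3) — so B is the Condorcet winner.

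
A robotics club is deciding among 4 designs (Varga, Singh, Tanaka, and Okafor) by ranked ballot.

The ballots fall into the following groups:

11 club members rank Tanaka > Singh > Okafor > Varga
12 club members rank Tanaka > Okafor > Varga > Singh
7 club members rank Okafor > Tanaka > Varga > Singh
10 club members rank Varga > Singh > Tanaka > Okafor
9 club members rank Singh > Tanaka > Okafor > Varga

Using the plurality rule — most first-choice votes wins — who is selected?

Tanaka

First-place vote totals:
  Varga: 10
  Singh: 9
  Tanaka: 23
  Okafor: 7
Tanaka has the most first-place votes.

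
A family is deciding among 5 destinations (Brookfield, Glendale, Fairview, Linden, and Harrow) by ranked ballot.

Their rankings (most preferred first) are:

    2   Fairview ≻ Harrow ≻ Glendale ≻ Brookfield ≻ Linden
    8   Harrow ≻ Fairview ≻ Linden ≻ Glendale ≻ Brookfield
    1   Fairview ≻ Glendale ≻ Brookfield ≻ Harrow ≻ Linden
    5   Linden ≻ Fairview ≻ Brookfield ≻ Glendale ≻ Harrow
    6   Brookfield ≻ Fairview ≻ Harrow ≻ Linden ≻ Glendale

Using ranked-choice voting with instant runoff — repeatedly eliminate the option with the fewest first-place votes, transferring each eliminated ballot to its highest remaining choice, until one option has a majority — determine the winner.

Brookfield

Round 1: Harrow 8, Brookfield 6, Linden 5, Fairview 3, Glendale 0. Glendale has the fewest and is eliminated.
Round 2: Harrow 8, Brookfield 6, Linden 5, Fairview 3. Fairview has the fewest and is eliminated.
Round 3: Harrow 10, Brookfield 7, Linden 5. Linden has the fewest and is eliminated.
Round 4: Brookfield 12, Harrow 10. Brookfield has a majority.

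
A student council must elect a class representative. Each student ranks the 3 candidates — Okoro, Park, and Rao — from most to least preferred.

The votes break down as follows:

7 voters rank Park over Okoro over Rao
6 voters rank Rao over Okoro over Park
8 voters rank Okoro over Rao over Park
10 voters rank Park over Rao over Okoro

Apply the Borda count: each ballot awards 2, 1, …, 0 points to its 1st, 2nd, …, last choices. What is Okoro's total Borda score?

29

Borda scores:
  Okoro: 7·1 + 6·1 + 8·2 + 10·0 = 29
  Park: 7·2 + 6·0 + 8·0 + 10·2 = 34
  Rao: 7·0 + 6·2 + 8·1 + 10·1 = 30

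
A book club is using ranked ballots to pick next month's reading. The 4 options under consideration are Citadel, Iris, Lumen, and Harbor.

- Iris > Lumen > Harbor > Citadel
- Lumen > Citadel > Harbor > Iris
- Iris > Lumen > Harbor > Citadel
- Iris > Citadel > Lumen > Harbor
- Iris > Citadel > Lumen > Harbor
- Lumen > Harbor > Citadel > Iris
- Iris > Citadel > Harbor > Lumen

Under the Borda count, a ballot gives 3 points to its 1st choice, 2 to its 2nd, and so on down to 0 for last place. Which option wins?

Iris

Borda scores:
  Citadel: 0 + 2 + 0 + 2 + 2 + 1 + 2 = 9
  Iris: 3 + 0 + 3 + 3 + 3 + 0 + 3 = 15
  Lumen: 2 + 3 + 2 + 1 + 1 + 3 + 0 = 12
  Harbor: 1 + 1 + 1 + 0 + 0 + 2 + 1 = 6
Iris has the highest total.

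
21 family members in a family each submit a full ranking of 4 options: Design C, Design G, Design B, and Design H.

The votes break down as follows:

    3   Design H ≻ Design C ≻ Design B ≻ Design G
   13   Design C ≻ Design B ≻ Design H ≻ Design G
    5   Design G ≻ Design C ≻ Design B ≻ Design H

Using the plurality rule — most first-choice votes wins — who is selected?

Design C

First-place vote totals:
  Design C: 13
  Design G: 5
  Design B: 0
  Design H: 3
Design C has the most first-place votes.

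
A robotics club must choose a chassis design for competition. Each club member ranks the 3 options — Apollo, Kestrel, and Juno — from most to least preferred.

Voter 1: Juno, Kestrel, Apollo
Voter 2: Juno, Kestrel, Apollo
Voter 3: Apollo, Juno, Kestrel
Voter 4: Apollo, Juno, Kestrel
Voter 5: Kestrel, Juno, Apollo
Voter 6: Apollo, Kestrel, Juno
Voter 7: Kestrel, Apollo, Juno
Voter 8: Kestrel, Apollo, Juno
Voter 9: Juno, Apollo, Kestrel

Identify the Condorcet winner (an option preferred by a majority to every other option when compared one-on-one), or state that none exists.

No Condorcet winner

Head-to-head results (9 voters total):
Apollo vs Kestrel: Kestrel wins 5–4.
Apollo vs Juno: Apollo wins 5–4.
Kestrel vs Juno: Juno wins 5–4.
No candidate beats all others: Apollo beats Juno beats Kestrel beats Apollo, a majority cycle.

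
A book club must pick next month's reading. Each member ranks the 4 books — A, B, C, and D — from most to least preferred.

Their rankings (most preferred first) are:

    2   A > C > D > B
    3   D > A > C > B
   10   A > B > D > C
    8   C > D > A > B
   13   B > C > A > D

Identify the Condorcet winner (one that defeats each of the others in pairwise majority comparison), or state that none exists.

Head-to-head results (36 voters total):
A vs B: A wins 23–13.
A vs C: C wins 21–15.
A vs D: A wins 25–11.
B vs C: B wins 23–13.
B vs D: B wins 23–13.
C vs D: C wins 23–13.
No candidate beats all others: A beats B beats C beats A, a majority cycle.

There is no Condorcet winner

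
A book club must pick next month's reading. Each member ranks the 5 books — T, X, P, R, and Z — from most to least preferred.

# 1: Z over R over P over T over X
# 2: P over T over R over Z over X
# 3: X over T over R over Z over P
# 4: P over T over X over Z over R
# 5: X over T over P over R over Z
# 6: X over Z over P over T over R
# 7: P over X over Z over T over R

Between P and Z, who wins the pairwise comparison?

P

Ballots ranking P above Z: 4.
Ballots ranking Z above P: 3.
P wins the head-to-head, 4–3.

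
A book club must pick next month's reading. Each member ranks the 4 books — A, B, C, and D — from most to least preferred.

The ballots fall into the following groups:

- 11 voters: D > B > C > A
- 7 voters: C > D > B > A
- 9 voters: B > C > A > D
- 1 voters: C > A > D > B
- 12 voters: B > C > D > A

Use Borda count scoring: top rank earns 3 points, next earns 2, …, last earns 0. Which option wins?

B

Borda scores:
  A: 11·0 + 7·0 + 9·1 + 2 + 12·0 = 11
  B: 11·2 + 7·1 + 9·3 + 0 + 12·3 = 92
  C: 11·1 + 7·3 + 9·2 + 3 + 12·2 = 77
  D: 11·3 + 7·2 + 9·0 + 1 + 12·1 = 60
B has the highest total.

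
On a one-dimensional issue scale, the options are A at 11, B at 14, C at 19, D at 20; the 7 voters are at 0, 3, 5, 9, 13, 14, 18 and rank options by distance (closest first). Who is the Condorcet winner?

With single-peaked preferences on a line, the Condorcet winner is the candidate closest to the median voter.
The median voter (position 9) is closest to A at 11.
Check: A vs D — voters closer to A: 6 of 7.

A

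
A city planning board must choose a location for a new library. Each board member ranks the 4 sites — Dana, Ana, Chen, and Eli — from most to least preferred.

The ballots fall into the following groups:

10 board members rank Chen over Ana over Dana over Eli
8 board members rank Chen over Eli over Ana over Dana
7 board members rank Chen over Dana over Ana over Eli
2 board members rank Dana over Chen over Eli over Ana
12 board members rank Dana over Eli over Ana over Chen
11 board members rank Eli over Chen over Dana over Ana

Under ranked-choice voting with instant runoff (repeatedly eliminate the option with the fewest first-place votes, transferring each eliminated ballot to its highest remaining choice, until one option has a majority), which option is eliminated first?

Round 1: Chen 25, Dana 14, Eli 11, Ana 0. Ana has the fewest and is eliminated.
Round 2: Chen 25, Dana 14, Eli 11. Eli has the fewest and is eliminated.
Round 3: Chen 36, Dana 14. Chen has a majority.

Ana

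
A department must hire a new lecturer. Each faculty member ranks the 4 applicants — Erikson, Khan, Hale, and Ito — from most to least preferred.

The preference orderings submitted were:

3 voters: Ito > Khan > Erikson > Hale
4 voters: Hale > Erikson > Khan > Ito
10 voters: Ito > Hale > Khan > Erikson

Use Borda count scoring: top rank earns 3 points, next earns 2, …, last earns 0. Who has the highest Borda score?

Ito

Borda scores:
  Erikson: 3·1 + 4·2 + 10·0 = 11
  Khan: 3·2 + 4·1 + 10·1 = 20
  Hale: 3·0 + 4·3 + 10·2 = 32
  Ito: 3·3 + 4·0 + 10·3 = 39
Ito has the highest total.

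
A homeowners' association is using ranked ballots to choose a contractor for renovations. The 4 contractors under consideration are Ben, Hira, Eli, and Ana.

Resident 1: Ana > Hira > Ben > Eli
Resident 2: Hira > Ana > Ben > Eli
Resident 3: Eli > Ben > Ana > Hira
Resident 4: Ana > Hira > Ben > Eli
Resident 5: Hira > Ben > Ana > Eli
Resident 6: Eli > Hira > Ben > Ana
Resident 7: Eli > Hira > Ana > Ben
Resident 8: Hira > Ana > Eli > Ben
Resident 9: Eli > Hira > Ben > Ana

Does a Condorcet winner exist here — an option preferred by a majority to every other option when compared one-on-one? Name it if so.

Head-to-head results (9 voters total):
Ben vs Hira: Hira wins 8–1.
Ben vs Eli: Eli wins 5–4.
Ben vs Ana: Ana wins 5–4.
Hira vs Eli: Hira wins 5–4.
Hira vs Ana: Hira wins 6–3.
Eli vs Ana: Ana wins 5–4.
Hira beats each rival — Ben (8–1), Eli (5–4), Ana (6–3) — so Hira is the Condorcet winner.

Hira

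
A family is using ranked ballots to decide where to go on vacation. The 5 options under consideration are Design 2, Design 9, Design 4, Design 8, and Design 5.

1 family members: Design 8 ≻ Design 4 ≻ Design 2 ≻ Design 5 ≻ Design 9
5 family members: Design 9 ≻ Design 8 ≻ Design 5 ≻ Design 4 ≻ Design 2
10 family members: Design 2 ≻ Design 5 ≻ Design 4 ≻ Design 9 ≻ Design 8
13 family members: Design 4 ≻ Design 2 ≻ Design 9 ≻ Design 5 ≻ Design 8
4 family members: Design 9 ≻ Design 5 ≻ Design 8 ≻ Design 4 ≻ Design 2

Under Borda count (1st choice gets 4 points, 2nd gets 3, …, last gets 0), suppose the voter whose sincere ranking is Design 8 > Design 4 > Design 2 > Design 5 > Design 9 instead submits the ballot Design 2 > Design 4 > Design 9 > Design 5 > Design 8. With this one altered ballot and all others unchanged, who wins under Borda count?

Design 4

Borda totals with the altered ballot: Design 2 83, Design 9 74, Design 4 84, Design 8 23, Design 5 66.
The winner is unchanged: still Design 4.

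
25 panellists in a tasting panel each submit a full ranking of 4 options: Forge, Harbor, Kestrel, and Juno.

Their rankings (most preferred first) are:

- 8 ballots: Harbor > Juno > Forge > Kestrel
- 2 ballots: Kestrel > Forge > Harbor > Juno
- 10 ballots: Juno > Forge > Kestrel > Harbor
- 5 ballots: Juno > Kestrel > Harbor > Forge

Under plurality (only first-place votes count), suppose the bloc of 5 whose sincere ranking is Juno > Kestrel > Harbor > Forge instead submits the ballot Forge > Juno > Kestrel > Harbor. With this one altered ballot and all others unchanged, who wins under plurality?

Juno

First-place totals with the altered ballot: Forge 5, Harbor 8, Kestrel 2, Juno 10.
The winner is unchanged: still Juno.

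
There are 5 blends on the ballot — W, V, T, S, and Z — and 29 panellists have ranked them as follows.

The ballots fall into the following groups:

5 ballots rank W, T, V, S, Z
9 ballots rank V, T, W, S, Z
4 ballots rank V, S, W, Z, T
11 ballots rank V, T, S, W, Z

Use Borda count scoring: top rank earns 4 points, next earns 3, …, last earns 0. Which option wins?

Borda scores:
  W: 5·4 + 9·2 + 4·2 + 11·1 = 57
  V: 5·2 + 9·4 + 4·4 + 11·4 = 106
  T: 5·3 + 9·3 + 4·0 + 11·3 = 75
  S: 5·1 + 9·1 + 4·3 + 11·2 = 48
  Z: 5·0 + 9·0 + 4·1 + 11·0 = 4
V has the highest total.

V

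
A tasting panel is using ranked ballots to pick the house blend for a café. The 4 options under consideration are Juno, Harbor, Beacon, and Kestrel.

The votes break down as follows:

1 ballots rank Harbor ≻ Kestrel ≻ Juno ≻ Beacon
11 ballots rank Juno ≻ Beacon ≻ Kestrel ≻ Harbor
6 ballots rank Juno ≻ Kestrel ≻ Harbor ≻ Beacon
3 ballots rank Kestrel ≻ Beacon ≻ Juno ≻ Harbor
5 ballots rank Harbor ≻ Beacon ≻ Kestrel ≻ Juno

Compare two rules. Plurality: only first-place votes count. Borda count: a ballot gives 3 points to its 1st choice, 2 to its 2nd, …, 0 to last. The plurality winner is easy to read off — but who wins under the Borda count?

Juno

Plurality first-place counts: Juno 17, Harbor 6, Beacon 0, Kestrel 3 → Juno.
Borda totals: Juno 55, Harbor 24, Beacon 38, Kestrel 39 → Juno.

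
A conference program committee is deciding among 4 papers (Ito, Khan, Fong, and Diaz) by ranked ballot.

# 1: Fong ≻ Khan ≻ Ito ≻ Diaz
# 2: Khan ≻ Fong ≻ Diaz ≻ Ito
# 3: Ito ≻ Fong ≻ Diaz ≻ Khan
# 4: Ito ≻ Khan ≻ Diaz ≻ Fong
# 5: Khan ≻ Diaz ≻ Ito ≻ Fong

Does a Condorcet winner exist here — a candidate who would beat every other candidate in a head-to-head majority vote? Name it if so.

Khan

Head-to-head results (5 voters total):
Ito vs Khan: Khan wins 3–2.
Ito vs Fong: Ito wins 3–2.
Ito vs Diaz: Ito wins 3–2.
Khan vs Fong: Khan wins 3–2.
Khan vs Diaz: Khan wins 4–1.
Fong vs Diaz: Fong wins 3–2.
Khan beats each rival — Ito (3–2), Fong (3–2), Diaz (4–1) — so Khan is the Condorcet winner.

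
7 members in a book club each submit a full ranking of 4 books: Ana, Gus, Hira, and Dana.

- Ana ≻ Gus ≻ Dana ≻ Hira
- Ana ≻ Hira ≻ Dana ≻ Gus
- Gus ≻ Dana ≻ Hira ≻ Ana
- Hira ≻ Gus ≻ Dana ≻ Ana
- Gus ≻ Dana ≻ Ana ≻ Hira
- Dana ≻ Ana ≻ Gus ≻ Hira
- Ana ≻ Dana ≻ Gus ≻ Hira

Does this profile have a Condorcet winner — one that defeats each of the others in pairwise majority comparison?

No

Head-to-head results (7 voters total):
Ana vs Gus: Ana wins 4–3.
Ana vs Hira: Ana wins 5–2.
Ana vs Dana: Dana wins 4–3.
Gus vs Hira: Gus wins 5–2.
Gus vs Dana: Gus wins 4–3.
Hira vs Dana: Dana wins 5–2.
No candidate beats all others: Ana beats Gus beats Dana beats Ana, a majority cycle.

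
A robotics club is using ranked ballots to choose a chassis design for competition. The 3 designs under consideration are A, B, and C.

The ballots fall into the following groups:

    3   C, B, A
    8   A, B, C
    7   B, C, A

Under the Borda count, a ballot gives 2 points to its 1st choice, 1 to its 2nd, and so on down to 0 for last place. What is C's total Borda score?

Borda scores:
  A: 3·0 + 8·2 + 7·0 = 16
  B: 3·1 + 8·1 + 7·2 = 25
  C: 3·2 + 8·0 + 7·1 = 13

13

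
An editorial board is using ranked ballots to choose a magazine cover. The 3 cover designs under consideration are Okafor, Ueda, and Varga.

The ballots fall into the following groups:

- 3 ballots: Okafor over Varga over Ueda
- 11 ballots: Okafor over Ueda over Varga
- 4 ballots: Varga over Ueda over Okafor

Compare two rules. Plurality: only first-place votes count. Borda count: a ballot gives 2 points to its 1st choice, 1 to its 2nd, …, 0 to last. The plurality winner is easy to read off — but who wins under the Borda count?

Plurality first-place counts: Okafor 14, Ueda 0, Varga 4 → Okafor.
Borda totals: Okafor 28, Ueda 15, Varga 11 → Okafor.

Okafor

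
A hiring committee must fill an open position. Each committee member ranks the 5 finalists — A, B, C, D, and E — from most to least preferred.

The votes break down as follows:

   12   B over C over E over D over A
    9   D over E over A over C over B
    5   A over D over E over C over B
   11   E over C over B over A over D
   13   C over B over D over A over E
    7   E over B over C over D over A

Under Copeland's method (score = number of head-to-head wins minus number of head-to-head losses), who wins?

Pairwise results:
  A vs B: B wins 43–14.
  A vs C: C wins 43–14.
  A vs D: D wins 41–16.
  A vs E: E wins 39–18.
  B vs C: C wins 38–19.
  B vs D: B wins 43–14.
  B vs E: E wins 32–25.
  C vs D: C wins 43–14.
  C vs E: E wins 32–25.
  D vs E: E wins 30–27.
Copeland scores (wins − losses):
  A: 0 − 4 = -4
  B: 2 − 2 = 0
  C: 3 − 1 = 2
  D: 1 − 3 = -2
  E: 4 − 0 = 4
E has the best Copeland score.

E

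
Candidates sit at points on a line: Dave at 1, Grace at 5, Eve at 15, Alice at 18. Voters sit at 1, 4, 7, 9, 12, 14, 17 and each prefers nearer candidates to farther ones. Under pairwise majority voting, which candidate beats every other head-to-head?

Grace

With single-peaked preferences on a line, the Condorcet winner is the candidate closest to the median voter.
The median voter (position 9) is closest to Grace at 5.
Check: Grace vs Alice — voters closer to Grace: 4 of 7.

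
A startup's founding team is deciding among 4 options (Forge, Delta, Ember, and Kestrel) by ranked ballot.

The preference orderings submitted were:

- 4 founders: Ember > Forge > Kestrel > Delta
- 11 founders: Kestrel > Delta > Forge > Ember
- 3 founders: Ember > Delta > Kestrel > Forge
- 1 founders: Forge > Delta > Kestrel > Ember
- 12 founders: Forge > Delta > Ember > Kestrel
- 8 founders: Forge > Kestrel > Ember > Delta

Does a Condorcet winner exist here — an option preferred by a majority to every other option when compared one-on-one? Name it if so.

Forge

Head-to-head results (39 voters total):
Forge vs Delta: Forge wins 25–14.
Forge vs Ember: Forge wins 32–7.
Forge vs Kestrel: Forge wins 25–14.
Delta vs Ember: Delta wins 24–15.
Delta vs Kestrel: Kestrel wins 23–16.
Ember vs Kestrel: Kestrel wins 20–19.
Forge beats each rival — Delta (25–14), Ember (32–7), Kestrel (25–14) — so Forge is the Condorcet winner.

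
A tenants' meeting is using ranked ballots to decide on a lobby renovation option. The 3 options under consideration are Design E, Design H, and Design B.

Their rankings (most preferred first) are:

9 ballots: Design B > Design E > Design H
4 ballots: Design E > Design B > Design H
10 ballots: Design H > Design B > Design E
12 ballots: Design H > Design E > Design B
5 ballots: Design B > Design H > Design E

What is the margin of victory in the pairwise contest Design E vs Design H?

Ballots ranking Design E above Design H: 9+4 = 13.
Ballots ranking Design H above Design E: 10+12+5 = 27.
Design H wins 27–13, a margin of 14.

14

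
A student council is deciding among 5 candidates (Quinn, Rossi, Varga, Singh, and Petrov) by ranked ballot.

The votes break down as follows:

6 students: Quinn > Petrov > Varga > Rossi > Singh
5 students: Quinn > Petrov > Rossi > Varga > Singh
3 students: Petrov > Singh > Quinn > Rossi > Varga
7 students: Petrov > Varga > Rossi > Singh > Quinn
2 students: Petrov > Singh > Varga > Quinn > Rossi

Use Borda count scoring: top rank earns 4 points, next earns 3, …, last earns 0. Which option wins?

Petrov

Borda scores:
  Quinn: 6·4 + 5·4 + 3·2 + 7·0 + 2·1 = 52
  Rossi: 6·1 + 5·2 + 3·1 + 7·2 + 2·0 = 33
  Varga: 6·2 + 5·1 + 3·0 + 7·3 + 2·2 = 42
  Singh: 6·0 + 5·0 + 3·3 + 7·1 + 2·3 = 22
  Petrov: 6·3 + 5·3 + 3·4 + 7·4 + 2·4 = 81
Petrov has the highest total.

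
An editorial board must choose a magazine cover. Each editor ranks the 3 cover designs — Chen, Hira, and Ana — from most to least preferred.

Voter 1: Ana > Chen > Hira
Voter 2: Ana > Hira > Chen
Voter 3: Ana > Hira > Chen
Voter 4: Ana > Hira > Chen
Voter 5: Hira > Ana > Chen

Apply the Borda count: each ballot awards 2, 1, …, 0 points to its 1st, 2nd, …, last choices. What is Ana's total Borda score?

Borda scores:
  Chen: 1 + 0 + 0 + 0 + 0 = 1
  Hira: 0 + 1 + 1 + 1 + 2 = 5
  Ana: 2 + 2 + 2 + 2 + 1 = 9

9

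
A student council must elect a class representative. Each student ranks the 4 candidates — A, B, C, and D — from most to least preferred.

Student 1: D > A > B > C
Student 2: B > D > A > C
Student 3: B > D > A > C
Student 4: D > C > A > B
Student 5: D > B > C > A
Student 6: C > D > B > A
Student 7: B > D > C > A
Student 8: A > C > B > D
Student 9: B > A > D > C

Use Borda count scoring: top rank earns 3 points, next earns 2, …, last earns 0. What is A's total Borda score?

Borda scores:
  A: 2 + 1 + 1 + 1 + 0 + 0 + 0 + 3 + 2 = 10
  B: 1 + 3 + 3 + 0 + 2 + 1 + 3 + 1 + 3 = 17
  C: 0 + 0 + 0 + 2 + 1 + 3 + 1 + 2 + 0 = 9
  D: 3 + 2 + 2 + 3 + 3 + 2 + 2 + 0 + 1 = 18

10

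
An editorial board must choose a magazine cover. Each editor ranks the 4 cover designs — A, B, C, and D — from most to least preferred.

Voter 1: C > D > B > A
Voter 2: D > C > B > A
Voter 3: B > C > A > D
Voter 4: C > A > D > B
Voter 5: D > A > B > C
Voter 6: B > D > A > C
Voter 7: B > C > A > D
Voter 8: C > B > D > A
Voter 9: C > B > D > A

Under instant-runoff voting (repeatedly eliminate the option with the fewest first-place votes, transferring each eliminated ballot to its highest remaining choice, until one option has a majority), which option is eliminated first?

Round 1: C 4, B 3, D 2, A 0. A has the fewest and is eliminated.
Round 2: C 4, B 3, D 2. D has the fewest and is eliminated.
Round 3: C 5, B 4. C has a majority.

A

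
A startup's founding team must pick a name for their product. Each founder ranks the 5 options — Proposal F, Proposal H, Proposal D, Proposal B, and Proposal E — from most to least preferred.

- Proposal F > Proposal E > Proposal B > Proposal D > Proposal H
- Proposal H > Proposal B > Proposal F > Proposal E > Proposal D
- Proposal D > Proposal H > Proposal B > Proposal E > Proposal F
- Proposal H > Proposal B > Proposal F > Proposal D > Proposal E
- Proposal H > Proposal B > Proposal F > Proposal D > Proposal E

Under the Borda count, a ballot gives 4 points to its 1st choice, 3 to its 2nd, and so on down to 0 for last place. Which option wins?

Borda scores:
  Proposal F: 4 + 2 + 0 + 2 + 2 = 10
  Proposal H: 0 + 4 + 3 + 4 + 4 = 15
  Proposal D: 1 + 0 + 4 + 1 + 1 = 7
  Proposal B: 2 + 3 + 2 + 3 + 3 = 13
  Proposal E: 3 + 1 + 1 + 0 + 0 = 5
Proposal H has the highest total.

Proposal H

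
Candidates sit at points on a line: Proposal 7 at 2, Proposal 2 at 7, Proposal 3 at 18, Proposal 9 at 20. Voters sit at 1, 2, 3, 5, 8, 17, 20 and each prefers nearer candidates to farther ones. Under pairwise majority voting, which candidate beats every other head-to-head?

With single-peaked preferences on a line, the Condorcet winner is the candidate closest to the median voter.
The median voter (position 5) is closest to Proposal 2 at 7.
Check: Proposal 2 vs Proposal 9 — voters closer to Proposal 2: 5 of 7.

Proposal 2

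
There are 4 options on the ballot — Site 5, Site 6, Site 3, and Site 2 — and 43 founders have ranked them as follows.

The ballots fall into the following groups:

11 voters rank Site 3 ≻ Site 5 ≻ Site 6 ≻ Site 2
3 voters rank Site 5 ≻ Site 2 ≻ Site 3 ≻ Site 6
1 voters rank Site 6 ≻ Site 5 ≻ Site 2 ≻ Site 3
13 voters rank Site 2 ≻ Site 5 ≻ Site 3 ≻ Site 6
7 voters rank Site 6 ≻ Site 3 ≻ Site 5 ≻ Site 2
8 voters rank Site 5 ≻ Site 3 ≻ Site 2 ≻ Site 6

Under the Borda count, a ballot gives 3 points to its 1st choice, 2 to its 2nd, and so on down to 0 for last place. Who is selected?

Borda scores:
  Site 5: 11·2 + 3·3 + 2 + 13·2 + 7·1 + 8·3 = 90
  Site 6: 11·1 + 3·0 + 3 + 13·0 + 7·3 + 8·0 = 35
  Site 3: 11·3 + 3·1 + 0 + 13·1 + 7·2 + 8·2 = 79
  Site 2: 11·0 + 3·2 + 1 + 13·3 + 7·0 + 8·1 = 54
Site 5 has the highest total.

Site 5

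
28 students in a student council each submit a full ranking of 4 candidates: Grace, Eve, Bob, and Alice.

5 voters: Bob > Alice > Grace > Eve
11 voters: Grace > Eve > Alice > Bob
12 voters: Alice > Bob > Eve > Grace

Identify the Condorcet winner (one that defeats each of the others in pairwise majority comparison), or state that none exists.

Head-to-head results (28 voters total):
Grace vs Eve: Grace wins 16–12.
Grace vs Bob: Bob wins 17–11.
Grace vs Alice: Alice wins 17–11.
Eve vs Bob: Bob wins 17–11.
Eve vs Alice: Alice wins 17–11.
Bob vs Alice: Alice wins 23–5.
Alice beats each rival — Grace (17–11), Eve (17–11), Bob (23–5) — so Alice is the Condorcet winner.

Alice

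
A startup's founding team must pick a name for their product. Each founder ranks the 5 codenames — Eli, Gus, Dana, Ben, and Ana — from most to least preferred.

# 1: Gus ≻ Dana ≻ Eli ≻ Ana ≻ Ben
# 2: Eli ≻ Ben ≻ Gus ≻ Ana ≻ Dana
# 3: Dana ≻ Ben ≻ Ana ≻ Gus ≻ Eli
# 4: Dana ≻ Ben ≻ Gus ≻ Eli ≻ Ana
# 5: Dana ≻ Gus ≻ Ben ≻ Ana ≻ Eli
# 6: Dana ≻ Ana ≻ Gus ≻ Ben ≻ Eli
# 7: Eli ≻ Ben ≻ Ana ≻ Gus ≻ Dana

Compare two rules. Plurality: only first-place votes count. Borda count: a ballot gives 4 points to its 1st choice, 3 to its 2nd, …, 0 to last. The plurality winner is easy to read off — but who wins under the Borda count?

Dana

Plurality first-place counts: Eli 2, Gus 1, Dana 4, Ben 0, Ana 0 → Dana.
Borda totals: Eli 11, Gus 15, Dana 19, Ben 15, Ana 10 → Dana.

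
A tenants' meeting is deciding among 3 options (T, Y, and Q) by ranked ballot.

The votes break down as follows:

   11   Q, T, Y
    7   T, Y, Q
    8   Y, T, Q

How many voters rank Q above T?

Ballots ranking Q above T: 11.
Ballots ranking T above Q: 7+8 = 15.
So 11 of 26 voters prefer Q to T.

11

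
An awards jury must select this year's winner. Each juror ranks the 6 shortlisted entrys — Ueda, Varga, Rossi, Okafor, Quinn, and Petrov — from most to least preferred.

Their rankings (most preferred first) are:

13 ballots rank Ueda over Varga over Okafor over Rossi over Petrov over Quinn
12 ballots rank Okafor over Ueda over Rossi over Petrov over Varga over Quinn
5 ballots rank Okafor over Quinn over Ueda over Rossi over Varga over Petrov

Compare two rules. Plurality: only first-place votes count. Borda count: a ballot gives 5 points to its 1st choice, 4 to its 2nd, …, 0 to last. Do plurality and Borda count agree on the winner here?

Plurality first-place counts: Ueda 13, Varga 0, Rossi 0, Okafor 17, Quinn 0, Petrov 0 → Okafor.
Borda totals: Ueda 128, Varga 69, Rossi 72, Okafor 124, Quinn 20, Petrov 37 → Ueda.
The two rules disagree: plurality picks Okafor, Borda picks Ueda.

No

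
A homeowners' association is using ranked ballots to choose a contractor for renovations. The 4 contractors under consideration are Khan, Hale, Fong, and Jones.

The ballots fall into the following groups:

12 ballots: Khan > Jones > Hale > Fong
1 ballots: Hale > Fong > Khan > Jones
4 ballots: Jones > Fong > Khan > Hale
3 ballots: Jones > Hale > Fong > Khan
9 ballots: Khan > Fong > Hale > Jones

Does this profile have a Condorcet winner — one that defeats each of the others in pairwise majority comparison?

Yes

Head-to-head results (29 voters total):
Khan vs Hale: Khan wins 25–4.
Khan vs Fong: Khan wins 21–8.
Khan vs Jones: Khan wins 22–7.
Hale vs Fong: Hale wins 16–13.
Hale vs Jones: Jones wins 19–10.
Fong vs Jones: Jones wins 19–10.
Khan beats each rival — Hale (25–4), Fong (21–8), Jones (22–7) — so Khan is the Condorcet winner.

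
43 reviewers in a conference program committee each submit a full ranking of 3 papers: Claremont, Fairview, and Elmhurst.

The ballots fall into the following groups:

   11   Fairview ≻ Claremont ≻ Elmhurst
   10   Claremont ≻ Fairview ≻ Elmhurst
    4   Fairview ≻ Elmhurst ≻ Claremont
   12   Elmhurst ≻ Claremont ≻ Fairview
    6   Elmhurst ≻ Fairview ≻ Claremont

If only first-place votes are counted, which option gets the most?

Elmhurst

First-place vote totals:
  Claremont: 10
  Fairview: 15
  Elmhurst: 18
Elmhurst has the most first-place votes.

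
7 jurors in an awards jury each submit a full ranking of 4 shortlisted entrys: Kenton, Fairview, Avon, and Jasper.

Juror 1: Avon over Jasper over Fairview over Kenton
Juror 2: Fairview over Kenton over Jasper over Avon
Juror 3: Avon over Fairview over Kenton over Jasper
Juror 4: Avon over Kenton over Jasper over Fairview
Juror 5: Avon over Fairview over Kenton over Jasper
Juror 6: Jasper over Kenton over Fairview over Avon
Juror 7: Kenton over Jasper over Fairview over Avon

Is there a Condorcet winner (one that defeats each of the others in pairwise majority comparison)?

Yes

Head-to-head results (7 voters total):
Kenton vs Fairview: Fairview wins 4–3.
Kenton vs Avon: Avon wins 4–3.
Kenton vs Jasper: Kenton wins 5–2.
Fairview vs Avon: Avon wins 4–3.
Fairview vs Jasper: Jasper wins 4–3.
Avon vs Jasper: Avon wins 4–3.
Avon beats each rival — Kenton (4–3), Fairview (4–3), Jasper (4–3) — so Avon is the Condorcet winner.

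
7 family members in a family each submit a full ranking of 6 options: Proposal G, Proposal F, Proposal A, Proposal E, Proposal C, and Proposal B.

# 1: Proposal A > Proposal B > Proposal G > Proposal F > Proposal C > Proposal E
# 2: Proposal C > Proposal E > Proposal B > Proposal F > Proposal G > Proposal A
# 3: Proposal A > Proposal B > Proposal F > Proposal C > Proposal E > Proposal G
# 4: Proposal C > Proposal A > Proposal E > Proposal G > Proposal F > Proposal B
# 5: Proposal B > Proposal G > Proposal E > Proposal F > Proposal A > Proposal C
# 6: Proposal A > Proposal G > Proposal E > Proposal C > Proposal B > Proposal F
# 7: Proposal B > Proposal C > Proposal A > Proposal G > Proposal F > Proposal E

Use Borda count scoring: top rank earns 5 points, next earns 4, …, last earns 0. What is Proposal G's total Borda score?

16

Borda scores:
  Proposal G: 3 + 1 + 0 + 2 + 4 + 4 + 2 = 16
  Proposal F: 2 + 2 + 3 + 1 + 2 + 0 + 1 = 11
  Proposal A: 5 + 0 + 5 + 4 + 1 + 5 + 3 = 23
  Proposal E: 0 + 4 + 1 + 3 + 3 + 3 + 0 = 14
  Proposal C: 1 + 5 + 2 + 5 + 0 + 2 + 4 = 19
  Proposal B: 4 + 3 + 4 + 0 + 5 + 1 + 5 = 22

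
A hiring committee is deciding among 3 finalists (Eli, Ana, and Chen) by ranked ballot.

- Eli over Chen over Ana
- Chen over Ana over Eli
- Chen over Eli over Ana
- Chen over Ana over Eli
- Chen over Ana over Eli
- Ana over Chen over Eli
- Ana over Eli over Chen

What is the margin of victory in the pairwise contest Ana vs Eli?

Ballots ranking Ana above Eli: 5.
Ballots ranking Eli above Ana: 2.
Ana wins 5–2, a margin of 3.

3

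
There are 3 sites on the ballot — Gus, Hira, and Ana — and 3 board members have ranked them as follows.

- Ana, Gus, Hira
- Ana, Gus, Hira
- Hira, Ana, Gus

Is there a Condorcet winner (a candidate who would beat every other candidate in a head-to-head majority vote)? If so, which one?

Ana

Head-to-head results (3 voters total):
Gus vs Hira: Gus wins 2–1.
Gus vs Ana: Ana wins 3–0.
Hira vs Ana: Ana wins 2–1.
Ana beats each rival — Gus (3–0), Hira (2–1) — so Ana is the Condorcet winner.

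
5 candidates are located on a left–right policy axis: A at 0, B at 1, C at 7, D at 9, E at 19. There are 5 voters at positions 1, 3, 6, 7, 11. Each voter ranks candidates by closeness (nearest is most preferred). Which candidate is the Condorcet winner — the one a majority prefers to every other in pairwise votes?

C

With single-peaked preferences on a line, the Condorcet winner is the candidate closest to the median voter.
The median voter (position 6) is closest to C at 7.
Check: C vs E — voters closer to C: 5 of 5.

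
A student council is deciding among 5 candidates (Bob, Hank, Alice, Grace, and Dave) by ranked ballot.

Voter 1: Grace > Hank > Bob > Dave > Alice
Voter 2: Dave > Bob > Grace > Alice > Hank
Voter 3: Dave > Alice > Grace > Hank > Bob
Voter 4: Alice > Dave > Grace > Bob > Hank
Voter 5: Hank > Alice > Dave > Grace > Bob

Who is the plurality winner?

Dave

First-place vote totals:
  Bob: 0
  Hank: 1
  Alice: 1
  Grace: 1
  Dave: 2
Dave has the most first-place votes.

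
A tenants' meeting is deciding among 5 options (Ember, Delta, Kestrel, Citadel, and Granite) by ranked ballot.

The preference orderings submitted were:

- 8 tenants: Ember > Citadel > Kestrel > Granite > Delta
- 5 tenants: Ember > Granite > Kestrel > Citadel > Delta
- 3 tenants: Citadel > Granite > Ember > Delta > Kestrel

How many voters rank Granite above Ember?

Ballots ranking Granite above Ember: 3.
Ballots ranking Ember above Granite: 8+5 = 13.
So 3 of 16 voters prefer Granite to Ember.

3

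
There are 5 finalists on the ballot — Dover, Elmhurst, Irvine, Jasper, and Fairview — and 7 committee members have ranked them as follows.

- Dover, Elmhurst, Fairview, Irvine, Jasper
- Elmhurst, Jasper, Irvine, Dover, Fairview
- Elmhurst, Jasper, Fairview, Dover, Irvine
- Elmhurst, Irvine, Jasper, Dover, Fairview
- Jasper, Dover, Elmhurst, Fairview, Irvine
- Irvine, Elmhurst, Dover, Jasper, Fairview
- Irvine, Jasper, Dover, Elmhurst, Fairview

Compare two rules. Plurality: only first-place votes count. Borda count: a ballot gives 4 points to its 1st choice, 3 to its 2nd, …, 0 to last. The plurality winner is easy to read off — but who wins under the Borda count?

Plurality first-place counts: Dover 1, Elmhurst 3, Irvine 2, Jasper 1, Fairview 0 → Elmhurst.
Borda totals: Dover 14, Elmhurst 21, Irvine 14, Jasper 16, Fairview 5 → Elmhurst.

Elmhurst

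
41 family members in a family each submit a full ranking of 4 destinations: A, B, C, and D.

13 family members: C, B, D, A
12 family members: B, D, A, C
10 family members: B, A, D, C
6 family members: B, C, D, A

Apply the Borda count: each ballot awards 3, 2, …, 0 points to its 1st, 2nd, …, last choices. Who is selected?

Borda scores:
  A: 13·0 + 12·1 + 10·2 + 6·0 = 32
  B: 13·2 + 12·3 + 10·3 + 6·3 = 110
  C: 13·3 + 12·0 + 10·0 + 6·2 = 51
  D: 13·1 + 12·2 + 10·1 + 6·1 = 53
B has the highest total.

B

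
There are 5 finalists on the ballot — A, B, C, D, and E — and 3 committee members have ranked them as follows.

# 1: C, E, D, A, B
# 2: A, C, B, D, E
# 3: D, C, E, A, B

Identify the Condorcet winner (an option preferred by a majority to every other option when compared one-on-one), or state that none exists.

Head-to-head results (3 voters total):
A vs B: A wins 3–0.
A vs C: C wins 2–1.
A vs D: D wins 2–1.
A vs E: E wins 2–1.
B vs C: C wins 3–0.
B vs D: D wins 2–1.
B vs E: E wins 2–1.
C vs D: C wins 2–1.
C vs E: C wins 3–0.
D vs E: D wins 2–1.
C beats each rival — A (2–1), B (3–0), D (2–1), E (3–0) — so C is the Condorcet winner.

C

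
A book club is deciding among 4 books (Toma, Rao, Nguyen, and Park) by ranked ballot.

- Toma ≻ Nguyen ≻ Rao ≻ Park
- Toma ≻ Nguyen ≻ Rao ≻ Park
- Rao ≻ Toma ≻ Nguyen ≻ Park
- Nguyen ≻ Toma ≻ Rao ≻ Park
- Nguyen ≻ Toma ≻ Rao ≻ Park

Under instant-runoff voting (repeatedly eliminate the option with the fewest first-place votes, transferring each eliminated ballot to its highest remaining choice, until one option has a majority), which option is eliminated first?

Park

Round 1: Toma 2, Nguyen 2, Rao 1, Park 0. Park has the fewest and is eliminated.
Round 2: Toma 2, Nguyen 2, Rao 1. Rao has the fewest and is eliminated.
Round 3: Toma 3, Nguyen 2. Toma has a majority.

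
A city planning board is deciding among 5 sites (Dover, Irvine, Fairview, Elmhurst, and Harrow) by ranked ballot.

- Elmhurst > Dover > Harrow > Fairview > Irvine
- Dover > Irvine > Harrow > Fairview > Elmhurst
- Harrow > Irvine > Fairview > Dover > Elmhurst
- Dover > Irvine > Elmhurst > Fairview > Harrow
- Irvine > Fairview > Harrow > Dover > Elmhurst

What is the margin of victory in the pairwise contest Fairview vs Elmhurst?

Ballots ranking Fairview above Elmhurst: 3.
Ballots ranking Elmhurst above Fairview: 2.
Fairview wins 3–2, a margin of 1.

1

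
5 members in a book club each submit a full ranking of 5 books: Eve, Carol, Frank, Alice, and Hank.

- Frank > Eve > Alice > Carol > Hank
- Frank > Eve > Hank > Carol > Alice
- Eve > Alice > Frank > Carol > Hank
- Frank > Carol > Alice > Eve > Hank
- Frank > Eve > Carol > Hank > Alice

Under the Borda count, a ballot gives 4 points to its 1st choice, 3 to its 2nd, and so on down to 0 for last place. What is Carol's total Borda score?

8

Borda scores:
  Eve: 3 + 3 + 4 + 1 + 3 = 14
  Carol: 1 + 1 + 1 + 3 + 2 = 8
  Frank: 4 + 4 + 2 + 4 + 4 = 18
  Alice: 2 + 0 + 3 + 2 + 0 = 7
  Hank: 0 + 2 + 0 + 0 + 1 = 3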